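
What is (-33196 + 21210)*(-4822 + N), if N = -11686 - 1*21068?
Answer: 450385936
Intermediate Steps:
N = -32754 (N = -11686 - 21068 = -32754)
(-33196 + 21210)*(-4822 + N) = (-33196 + 21210)*(-4822 - 32754) = -11986*(-37576) = 450385936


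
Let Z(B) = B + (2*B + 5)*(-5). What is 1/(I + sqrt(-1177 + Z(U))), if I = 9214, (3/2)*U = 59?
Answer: 4607/42449676 - I*sqrt(389)/42449676 ≈ 0.00010853 - 4.6462e-7*I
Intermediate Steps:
U = 118/3 (U = (2/3)*59 = 118/3 ≈ 39.333)
Z(B) = -25 - 9*B (Z(B) = B + (5 + 2*B)*(-5) = B + (-25 - 10*B) = -25 - 9*B)
1/(I + sqrt(-1177 + Z(U))) = 1/(9214 + sqrt(-1177 + (-25 - 9*118/3))) = 1/(9214 + sqrt(-1177 + (-25 - 354))) = 1/(9214 + sqrt(-1177 - 379)) = 1/(9214 + sqrt(-1556)) = 1/(9214 + 2*I*sqrt(389))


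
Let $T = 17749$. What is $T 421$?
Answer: $7472329$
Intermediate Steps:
$T 421 = 17749 \cdot 421 = 7472329$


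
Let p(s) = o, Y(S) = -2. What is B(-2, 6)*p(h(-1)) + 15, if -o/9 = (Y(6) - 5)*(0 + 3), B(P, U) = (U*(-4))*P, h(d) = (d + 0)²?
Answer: 9087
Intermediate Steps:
h(d) = d²
B(P, U) = -4*P*U (B(P, U) = (-4*U)*P = -4*P*U)
o = 189 (o = -9*(-2 - 5)*(0 + 3) = -(-63)*3 = -9*(-21) = 189)
p(s) = 189
B(-2, 6)*p(h(-1)) + 15 = -4*(-2)*6*189 + 15 = 48*189 + 15 = 9072 + 15 = 9087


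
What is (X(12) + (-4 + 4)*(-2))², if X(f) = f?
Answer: 144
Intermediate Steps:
(X(12) + (-4 + 4)*(-2))² = (12 + (-4 + 4)*(-2))² = (12 + 0*(-2))² = (12 + 0)² = 12² = 144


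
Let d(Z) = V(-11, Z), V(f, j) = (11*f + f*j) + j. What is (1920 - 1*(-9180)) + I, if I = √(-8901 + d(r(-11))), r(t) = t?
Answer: 11100 + 4*I*√557 ≈ 11100.0 + 94.403*I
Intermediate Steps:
V(f, j) = j + 11*f + f*j
d(Z) = -121 - 10*Z (d(Z) = Z + 11*(-11) - 11*Z = Z - 121 - 11*Z = -121 - 10*Z)
I = 4*I*√557 (I = √(-8901 + (-121 - 10*(-11))) = √(-8901 + (-121 + 110)) = √(-8901 - 11) = √(-8912) = 4*I*√557 ≈ 94.403*I)
(1920 - 1*(-9180)) + I = (1920 - 1*(-9180)) + 4*I*√557 = (1920 + 9180) + 4*I*√557 = 11100 + 4*I*√557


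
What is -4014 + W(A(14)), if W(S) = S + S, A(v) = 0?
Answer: -4014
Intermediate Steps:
W(S) = 2*S
-4014 + W(A(14)) = -4014 + 2*0 = -4014 + 0 = -4014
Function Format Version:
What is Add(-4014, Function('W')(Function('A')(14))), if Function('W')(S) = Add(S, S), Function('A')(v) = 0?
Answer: -4014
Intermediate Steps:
Function('W')(S) = Mul(2, S)
Add(-4014, Function('W')(Function('A')(14))) = Add(-4014, Mul(2, 0)) = Add(-4014, 0) = -4014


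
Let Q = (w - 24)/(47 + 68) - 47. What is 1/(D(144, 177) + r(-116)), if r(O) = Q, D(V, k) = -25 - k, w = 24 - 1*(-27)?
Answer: -115/28608 ≈ -0.0040199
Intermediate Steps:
w = 51 (w = 24 + 27 = 51)
Q = -5378/115 (Q = (51 - 24)/(47 + 68) - 47 = 27/115 - 47 = -5378/115 ≈ -46.765)
r(O) = -5378/115
1/(D(144, 177) + r(-116)) = 1/((-25 - 1*177) - 5378/115) = 1/((-25 - 177) - 5378/115) = 1/(-202 - 5378/115) = 1/(-28608/115) = -115/28608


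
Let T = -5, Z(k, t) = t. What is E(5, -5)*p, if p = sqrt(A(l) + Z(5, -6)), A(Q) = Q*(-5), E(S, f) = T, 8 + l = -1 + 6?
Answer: -15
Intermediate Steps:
l = -3 (l = -8 + (-1 + 6) = -8 + 5 = -3)
E(S, f) = -5
A(Q) = -5*Q
p = 3 (p = sqrt(-5*(-3) - 6) = sqrt(15 - 6) = sqrt(9) = 3)
E(5, -5)*p = -5*3 = -15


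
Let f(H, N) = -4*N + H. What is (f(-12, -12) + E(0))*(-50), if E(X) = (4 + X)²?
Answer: -2600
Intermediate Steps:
f(H, N) = H - 4*N
(f(-12, -12) + E(0))*(-50) = ((-12 - 4*(-12)) + (4 + 0)²)*(-50) = ((-12 + 48) + 4²)*(-50) = (36 + 16)*(-50) = 52*(-50) = -2600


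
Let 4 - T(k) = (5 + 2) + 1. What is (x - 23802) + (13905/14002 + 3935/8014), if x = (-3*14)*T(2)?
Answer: -662963134303/28053007 ≈ -23633.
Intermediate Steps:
T(k) = -4 (T(k) = 4 - ((5 + 2) + 1) = 4 - (7 + 1) = 4 - 1*8 = 4 - 8 = -4)
x = 168 (x = -3*14*(-4) = -42*(-4) = 168)
(x - 23802) + (13905/14002 + 3935/8014) = (168 - 23802) + (13905/14002 + 3935/8014) = -23634 + (13905*(1/14002) + 3935*(1/8014)) = -23634 + (13905/14002 + 3935/8014) = -23634 + 41633135/28053007 = -662963134303/28053007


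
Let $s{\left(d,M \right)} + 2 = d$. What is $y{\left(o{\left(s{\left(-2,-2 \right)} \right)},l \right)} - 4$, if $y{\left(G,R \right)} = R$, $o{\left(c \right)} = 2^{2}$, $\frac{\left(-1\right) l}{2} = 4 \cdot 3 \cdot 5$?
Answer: $-124$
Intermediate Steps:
$s{\left(d,M \right)} = -2 + d$
$l = -120$ ($l = - 2 \cdot 4 \cdot 3 \cdot 5 = - 2 \cdot 12 \cdot 5 = \left(-2\right) 60 = -120$)
$o{\left(c \right)} = 4$
$y{\left(o{\left(s{\left(-2,-2 \right)} \right)},l \right)} - 4 = -120 - 4 = -124$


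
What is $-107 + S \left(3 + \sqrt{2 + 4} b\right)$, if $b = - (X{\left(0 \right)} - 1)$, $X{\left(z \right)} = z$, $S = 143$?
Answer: $322 + 143 \sqrt{6} \approx 672.28$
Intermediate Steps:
$b = 1$ ($b = - (0 - 1) = \left(-1\right) \left(-1\right) = 1$)
$-107 + S \left(3 + \sqrt{2 + 4} b\right) = -107 + 143 \left(3 + \sqrt{2 + 4} \cdot 1\right) = -107 + 143 \left(3 + \sqrt{6} \cdot 1\right) = -107 + 143 \left(3 + \sqrt{6}\right) = -107 + \left(429 + 143 \sqrt{6}\right) = 322 + 143 \sqrt{6}$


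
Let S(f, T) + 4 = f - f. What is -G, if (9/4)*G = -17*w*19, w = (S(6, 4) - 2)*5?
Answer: -12920/3 ≈ -4306.7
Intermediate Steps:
S(f, T) = -4 (S(f, T) = -4 + (f - f) = -4 + 0 = -4)
w = -30 (w = (-4 - 2)*5 = -6*5 = -30)
G = 12920/3 (G = 4*(-17*(-30)*19)/9 = 4*(510*19)/9 = (4/9)*9690 = 12920/3 ≈ 4306.7)
-G = -1*12920/3 = -12920/3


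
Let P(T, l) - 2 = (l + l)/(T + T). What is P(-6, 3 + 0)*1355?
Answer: 4065/2 ≈ 2032.5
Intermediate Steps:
P(T, l) = 2 + l/T (P(T, l) = 2 + (l + l)/(T + T) = 2 + (2*l)/((2*T)) = 2 + (2*l)*(1/(2*T)) = 2 + l/T)
P(-6, 3 + 0)*1355 = (2 + (3 + 0)/(-6))*1355 = (2 + 3*(-⅙))*1355 = (2 - ½)*1355 = (3/2)*1355 = 4065/2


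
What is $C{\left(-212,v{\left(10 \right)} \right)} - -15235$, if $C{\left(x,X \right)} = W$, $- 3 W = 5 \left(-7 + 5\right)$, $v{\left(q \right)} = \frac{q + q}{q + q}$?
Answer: $\frac{45715}{3} \approx 15238.0$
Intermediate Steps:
$v{\left(q \right)} = 1$ ($v{\left(q \right)} = \frac{2 q}{2 q} = 2 q \frac{1}{2 q} = 1$)
$W = \frac{10}{3}$ ($W = - \frac{5 \left(-7 + 5\right)}{3} = - \frac{5 \left(-2\right)}{3} = \left(- \frac{1}{3}\right) \left(-10\right) = \frac{10}{3} \approx 3.3333$)
$C{\left(x,X \right)} = \frac{10}{3}$
$C{\left(-212,v{\left(10 \right)} \right)} - -15235 = \frac{10}{3} - -15235 = \frac{10}{3} + 15235 = \frac{45715}{3}$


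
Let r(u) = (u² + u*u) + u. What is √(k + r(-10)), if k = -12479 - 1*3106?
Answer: I*√15395 ≈ 124.08*I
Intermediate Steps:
k = -15585 (k = -12479 - 3106 = -15585)
r(u) = u + 2*u² (r(u) = (u² + u²) + u = 2*u² + u = u + 2*u²)
√(k + r(-10)) = √(-15585 - 10*(1 + 2*(-10))) = √(-15585 - 10*(1 - 20)) = √(-15585 - 10*(-19)) = √(-15585 + 190) = √(-15395) = I*√15395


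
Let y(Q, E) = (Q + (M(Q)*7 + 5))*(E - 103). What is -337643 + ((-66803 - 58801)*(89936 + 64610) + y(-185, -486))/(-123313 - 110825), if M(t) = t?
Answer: -59644329725/234138 ≈ -2.5474e+5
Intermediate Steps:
y(Q, E) = (-103 + E)*(5 + 8*Q) (y(Q, E) = (Q + (Q*7 + 5))*(E - 103) = (Q + (7*Q + 5))*(-103 + E) = (Q + (5 + 7*Q))*(-103 + E) = (5 + 8*Q)*(-103 + E) = (-103 + E)*(5 + 8*Q))
-337643 + ((-66803 - 58801)*(89936 + 64610) + y(-185, -486))/(-123313 - 110825) = -337643 + ((-66803 - 58801)*(89936 + 64610) + (-515 - 824*(-185) + 5*(-486) + 8*(-486)*(-185)))/(-123313 - 110825) = -337643 + (-125604*154546 + (-515 + 152440 - 2430 + 719280))/(-234138) = -337643 + (-19411595784 + 868775)*(-1/234138) = -337643 - 19410727009*(-1/234138) = -337643 + 19410727009/234138 = -59644329725/234138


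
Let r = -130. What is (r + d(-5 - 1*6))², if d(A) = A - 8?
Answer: 22201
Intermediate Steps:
d(A) = -8 + A
(r + d(-5 - 1*6))² = (-130 + (-8 + (-5 - 1*6)))² = (-130 + (-8 + (-5 - 6)))² = (-130 + (-8 - 11))² = (-130 - 19)² = (-149)² = 22201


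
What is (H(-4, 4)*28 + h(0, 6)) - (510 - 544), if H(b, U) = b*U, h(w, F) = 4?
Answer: -410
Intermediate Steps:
H(b, U) = U*b
(H(-4, 4)*28 + h(0, 6)) - (510 - 544) = ((4*(-4))*28 + 4) - (510 - 544) = (-16*28 + 4) - 1*(-34) = (-448 + 4) + 34 = -444 + 34 = -410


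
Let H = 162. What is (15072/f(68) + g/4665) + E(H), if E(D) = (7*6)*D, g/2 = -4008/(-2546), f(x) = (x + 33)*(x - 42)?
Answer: 17699217517988/2599103195 ≈ 6809.7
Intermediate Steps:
f(x) = (-42 + x)*(33 + x) (f(x) = (33 + x)*(-42 + x) = (-42 + x)*(33 + x))
g = 4008/1273 (g = 2*(-4008/(-2546)) = 2*(-4008*(-1/2546)) = 2*(2004/1273) = 4008/1273 ≈ 3.1485)
E(D) = 42*D
(15072/f(68) + g/4665) + E(H) = (15072/(-1386 + 68² - 9*68) + (4008/1273)/4665) + 42*162 = (15072/(-1386 + 4624 - 612) + (4008/1273)*(1/4665)) + 6804 = (15072/2626 + 1336/1979515) + 6804 = (15072*(1/2626) + 1336/1979515) + 6804 = (7536/1313 + 1336/1979515) + 6804 = 14919379208/2599103195 + 6804 = 17699217517988/2599103195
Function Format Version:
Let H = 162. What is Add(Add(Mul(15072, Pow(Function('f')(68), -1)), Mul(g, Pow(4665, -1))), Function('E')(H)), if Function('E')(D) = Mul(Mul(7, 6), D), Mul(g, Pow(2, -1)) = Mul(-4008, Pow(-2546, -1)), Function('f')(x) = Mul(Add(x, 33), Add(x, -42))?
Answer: Rational(17699217517988, 2599103195) ≈ 6809.7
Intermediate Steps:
Function('f')(x) = Mul(Add(-42, x), Add(33, x)) (Function('f')(x) = Mul(Add(33, x), Add(-42, x)) = Mul(Add(-42, x), Add(33, x)))
g = Rational(4008, 1273) (g = Mul(2, Mul(-4008, Pow(-2546, -1))) = Mul(2, Mul(-4008, Rational(-1, 2546))) = Mul(2, Rational(2004, 1273)) = Rational(4008, 1273) ≈ 3.1485)
Function('E')(D) = Mul(42, D)
Add(Add(Mul(15072, Pow(Function('f')(68), -1)), Mul(g, Pow(4665, -1))), Function('E')(H)) = Add(Add(Mul(15072, Pow(Add(-1386, Pow(68, 2), Mul(-9, 68)), -1)), Mul(Rational(4008, 1273), Pow(4665, -1))), Mul(42, 162)) = Add(Add(Mul(15072, Pow(Add(-1386, 4624, -612), -1)), Mul(Rational(4008, 1273), Rational(1, 4665))), 6804) = Add(Add(Mul(15072, Pow(2626, -1)), Rational(1336, 1979515)), 6804) = Add(Add(Mul(15072, Rational(1, 2626)), Rational(1336, 1979515)), 6804) = Add(Add(Rational(7536, 1313), Rational(1336, 1979515)), 6804) = Add(Rational(14919379208, 2599103195), 6804) = Rational(17699217517988, 2599103195)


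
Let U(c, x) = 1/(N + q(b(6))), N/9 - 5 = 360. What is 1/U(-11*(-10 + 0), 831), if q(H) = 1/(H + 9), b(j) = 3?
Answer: 39421/12 ≈ 3285.1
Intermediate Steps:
q(H) = 1/(9 + H)
N = 3285 (N = 45 + 9*360 = 45 + 3240 = 3285)
U(c, x) = 12/39421 (U(c, x) = 1/(3285 + 1/(9 + 3)) = 1/(3285 + 1/12) = 1/(39421/12) = 12/39421)
1/U(-11*(-10 + 0), 831) = 1/(12/39421) = 39421/12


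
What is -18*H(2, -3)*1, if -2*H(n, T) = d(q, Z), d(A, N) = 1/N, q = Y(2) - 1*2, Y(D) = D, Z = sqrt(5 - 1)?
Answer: 9/2 ≈ 4.5000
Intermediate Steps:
Z = 2 (Z = sqrt(4) = 2)
q = 0 (q = 2 - 1*2 = 2 - 2 = 0)
H(n, T) = -1/4 (H(n, T) = -1/2/2 = -1/2*1/2 = -1/4)
-18*H(2, -3)*1 = -18*(-1/4)*1 = (9/2)*1 = 9/2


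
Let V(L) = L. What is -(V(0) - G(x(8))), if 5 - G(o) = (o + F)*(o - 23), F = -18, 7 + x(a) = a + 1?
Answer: -331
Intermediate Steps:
x(a) = -6 + a (x(a) = -7 + (a + 1) = -7 + (1 + a) = -6 + a)
G(o) = 5 - (-23 + o)*(-18 + o) (G(o) = 5 - (o - 18)*(o - 23) = 5 - (-18 + o)*(-23 + o) = 5 - (-23 + o)*(-18 + o))
-(V(0) - G(x(8))) = -(0 - (-409 - (-6 + 8)**2 + 41*(-6 + 8))) = -(0 - (-409 - 1*2**2 + 41*2)) = -(0 - (-409 - 1*4 + 82)) = -(0 - (-409 - 4 + 82)) = -(0 - 1*(-331)) = -(0 + 331) = -1*331 = -331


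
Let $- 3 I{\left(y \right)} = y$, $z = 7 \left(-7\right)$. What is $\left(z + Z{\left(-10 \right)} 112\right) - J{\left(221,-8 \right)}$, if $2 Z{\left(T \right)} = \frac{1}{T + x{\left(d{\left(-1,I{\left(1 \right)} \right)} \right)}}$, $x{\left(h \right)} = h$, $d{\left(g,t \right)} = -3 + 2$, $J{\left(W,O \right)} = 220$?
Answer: $- \frac{3015}{11} \approx -274.09$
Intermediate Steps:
$z = -49$
$I{\left(y \right)} = - \frac{y}{3}$
$d{\left(g,t \right)} = -1$
$Z{\left(T \right)} = \frac{1}{2 \left(-1 + T\right)}$ ($Z{\left(T \right)} = \frac{1}{2 \left(T - 1\right)} = \frac{1}{2 \left(-1 + T\right)}$)
$\left(z + Z{\left(-10 \right)} 112\right) - J{\left(221,-8 \right)} = \left(-49 + \frac{1}{2 \left(-1 - 10\right)} 112\right) - 220 = \left(-49 + \frac{1}{2 \left(-11\right)} 112\right) - 220 = \left(-49 + \frac{1}{2} \left(- \frac{1}{11}\right) 112\right) - 220 = \left(-49 - \frac{56}{11}\right) - 220 = - \frac{595}{11} - 220 = - \frac{3015}{11}$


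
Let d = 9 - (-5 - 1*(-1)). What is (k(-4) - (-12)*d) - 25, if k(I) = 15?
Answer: 146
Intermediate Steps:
d = 13 (d = 9 - (-5 + 1) = 9 - 1*(-4) = 9 + 4 = 13)
(k(-4) - (-12)*d) - 25 = (15 - (-12)*13) - 25 = (15 - 1*(-156)) - 25 = (15 + 156) - 25 = 171 - 25 = 146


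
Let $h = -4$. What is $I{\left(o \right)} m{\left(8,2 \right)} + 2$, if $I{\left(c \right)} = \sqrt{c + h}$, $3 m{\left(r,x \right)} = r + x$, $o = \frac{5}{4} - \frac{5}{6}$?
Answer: $2 + \frac{5 i \sqrt{129}}{9} \approx 2.0 + 6.3099 i$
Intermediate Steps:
$o = \frac{5}{12}$ ($o = 5 \cdot \frac{1}{4} - \frac{5}{6} = \frac{5}{4} - \frac{5}{6} = \frac{5}{12} \approx 0.41667$)
$m{\left(r,x \right)} = \frac{r}{3} + \frac{x}{3}$ ($m{\left(r,x \right)} = \frac{r + x}{3} = \frac{r}{3} + \frac{x}{3}$)
$I{\left(c \right)} = \sqrt{-4 + c}$ ($I{\left(c \right)} = \sqrt{c - 4} = \sqrt{-4 + c}$)
$I{\left(o \right)} m{\left(8,2 \right)} + 2 = \sqrt{-4 + \frac{5}{12}} \left(\frac{1}{3} \cdot 8 + \frac{1}{3} \cdot 2\right) + 2 = \sqrt{- \frac{43}{12}} \left(\frac{8}{3} + \frac{2}{3}\right) + 2 = \frac{i \sqrt{129}}{6} \cdot \frac{10}{3} + 2 = \frac{5 i \sqrt{129}}{9} + 2 = 2 + \frac{5 i \sqrt{129}}{9}$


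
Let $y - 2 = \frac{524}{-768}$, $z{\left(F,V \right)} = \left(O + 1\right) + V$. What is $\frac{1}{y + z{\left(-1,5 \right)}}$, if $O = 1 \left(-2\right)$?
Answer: $\frac{192}{1021} \approx 0.18805$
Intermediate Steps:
$O = -2$
$z{\left(F,V \right)} = -1 + V$ ($z{\left(F,V \right)} = \left(-2 + 1\right) + V = -1 + V$)
$y = \frac{253}{192}$ ($y = 2 + \frac{524}{-768} = 2 + 524 \left(- \frac{1}{768}\right) = 2 - \frac{131}{192} = \frac{253}{192} \approx 1.3177$)
$\frac{1}{y + z{\left(-1,5 \right)}} = \frac{1}{\frac{253}{192} + \left(-1 + 5\right)} = \frac{1}{\frac{253}{192} + 4} = \frac{1}{\frac{1021}{192}} = \frac{192}{1021}$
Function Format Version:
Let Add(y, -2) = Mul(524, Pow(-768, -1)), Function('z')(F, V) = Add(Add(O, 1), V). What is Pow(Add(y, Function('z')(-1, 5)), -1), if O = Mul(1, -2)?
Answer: Rational(192, 1021) ≈ 0.18805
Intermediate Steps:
O = -2
Function('z')(F, V) = Add(-1, V) (Function('z')(F, V) = Add(Add(-2, 1), V) = Add(-1, V))
y = Rational(253, 192) (y = Add(2, Mul(524, Pow(-768, -1))) = Add(2, Mul(524, Rational(-1, 768))) = Add(2, Rational(-131, 192)) = Rational(253, 192) ≈ 1.3177)
Pow(Add(y, Function('z')(-1, 5)), -1) = Pow(Add(Rational(253, 192), Add(-1, 5)), -1) = Pow(Add(Rational(253, 192), 4), -1) = Pow(Rational(1021, 192), -1) = Rational(192, 1021)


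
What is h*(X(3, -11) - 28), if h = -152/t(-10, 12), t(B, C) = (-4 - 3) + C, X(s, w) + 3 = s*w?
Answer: 9728/5 ≈ 1945.6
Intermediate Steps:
X(s, w) = -3 + s*w
t(B, C) = -7 + C
h = -152/5 (h = -152/(-7 + 12) = -152/5 ≈ -30.400)
h*(X(3, -11) - 28) = -152*((-3 + 3*(-11)) - 28)/5 = -152*((-3 - 33) - 28)/5 = -152*(-36 - 28)/5 = -152/5*(-64) = 9728/5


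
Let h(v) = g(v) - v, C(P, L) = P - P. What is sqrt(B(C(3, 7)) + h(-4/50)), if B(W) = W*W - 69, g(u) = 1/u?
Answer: I*sqrt(8142)/10 ≈ 9.0233*I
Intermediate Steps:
C(P, L) = 0
h(v) = 1/v - v
B(W) = -69 + W**2 (B(W) = W**2 - 69 = -69 + W**2)
sqrt(B(C(3, 7)) + h(-4/50)) = sqrt((-69 + 0**2) + (1/(-4/50) - (-4)/50)) = sqrt((-69 + 0) + (1/(-4*1/50) - (-4)/50)) = sqrt(-69 + (1/(-2/25) - 1*(-2/25))) = sqrt(-69 + (-25/2 + 2/25)) = sqrt(-69 - 621/50) = sqrt(-4071/50) = I*sqrt(8142)/10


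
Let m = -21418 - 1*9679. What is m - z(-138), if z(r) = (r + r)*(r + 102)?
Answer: -41033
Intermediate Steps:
z(r) = 2*r*(102 + r) (z(r) = (2*r)*(102 + r) = 2*r*(102 + r))
m = -31097 (m = -21418 - 9679 = -31097)
m - z(-138) = -31097 - 2*(-138)*(102 - 138) = -31097 - 2*(-138)*(-36) = -31097 - 1*9936 = -31097 - 9936 = -41033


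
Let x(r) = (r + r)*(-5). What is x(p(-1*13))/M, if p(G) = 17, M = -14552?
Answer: 5/428 ≈ 0.011682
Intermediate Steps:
x(r) = -10*r (x(r) = (2*r)*(-5) = -10*r)
x(p(-1*13))/M = -10*17/(-14552) = -170*(-1/14552) = 5/428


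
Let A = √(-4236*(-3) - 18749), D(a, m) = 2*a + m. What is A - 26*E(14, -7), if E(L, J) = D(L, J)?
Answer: -546 + I*√6041 ≈ -546.0 + 77.724*I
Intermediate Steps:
D(a, m) = m + 2*a
E(L, J) = J + 2*L
A = I*√6041 (A = √(12708 - 18749) = √(-6041) = I*√6041 ≈ 77.724*I)
A - 26*E(14, -7) = I*√6041 - 26*(-7 + 2*14) = I*√6041 - 26*(-7 + 28) = I*√6041 - 26*21 = I*√6041 - 546 = -546 + I*√6041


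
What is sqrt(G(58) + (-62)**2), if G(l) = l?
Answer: sqrt(3902) ≈ 62.466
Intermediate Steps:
sqrt(G(58) + (-62)**2) = sqrt(58 + (-62)**2) = sqrt(58 + 3844) = sqrt(3902)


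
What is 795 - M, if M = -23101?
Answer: 23896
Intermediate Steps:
795 - M = 795 - 1*(-23101) = 795 + 23101 = 23896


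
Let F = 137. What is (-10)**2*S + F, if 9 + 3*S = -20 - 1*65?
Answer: -8989/3 ≈ -2996.3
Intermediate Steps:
S = -94/3 (S = -3 + (-20 - 1*65)/3 = -3 + (-20 - 65)/3 = -3 + (1/3)*(-85) = -3 - 85/3 = -94/3 ≈ -31.333)
(-10)**2*S + F = (-10)**2*(-94/3) + 137 = 100*(-94/3) + 137 = -9400/3 + 137 = -8989/3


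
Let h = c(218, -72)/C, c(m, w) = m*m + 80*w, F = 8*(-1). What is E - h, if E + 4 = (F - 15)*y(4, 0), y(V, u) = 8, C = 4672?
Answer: -230025/1168 ≈ -196.94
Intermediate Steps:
F = -8
c(m, w) = m**2 + 80*w
E = -188 (E = -4 + (-8 - 15)*8 = -4 - 23*8 = -4 - 184 = -188)
h = 10441/1168 (h = (218**2 + 80*(-72))/4672 = (47524 - 5760)*(1/4672) = 41764*(1/4672) = 10441/1168 ≈ 8.9392)
E - h = -188 - 1*10441/1168 = -188 - 10441/1168 = -230025/1168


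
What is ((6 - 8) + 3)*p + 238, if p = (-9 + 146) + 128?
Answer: 503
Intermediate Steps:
p = 265 (p = 137 + 128 = 265)
((6 - 8) + 3)*p + 238 = ((6 - 8) + 3)*265 + 238 = (-2 + 3)*265 + 238 = 1*265 + 238 = 265 + 238 = 503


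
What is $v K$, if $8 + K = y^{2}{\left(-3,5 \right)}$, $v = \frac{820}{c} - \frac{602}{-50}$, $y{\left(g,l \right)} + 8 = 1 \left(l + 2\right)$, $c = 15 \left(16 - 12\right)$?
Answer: $- \frac{13496}{75} \approx -179.95$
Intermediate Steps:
$c = 60$ ($c = 15 \cdot 4 = 60$)
$y{\left(g,l \right)} = -6 + l$ ($y{\left(g,l \right)} = -8 + 1 \left(l + 2\right) = -8 + 1 \left(2 + l\right) = -8 + \left(2 + l\right) = -6 + l$)
$v = \frac{1928}{75}$ ($v = \frac{820}{60} - \frac{602}{-50} = 820 \cdot \frac{1}{60} - - \frac{301}{25} = \frac{41}{3} + \frac{301}{25} = \frac{1928}{75} \approx 25.707$)
$K = -7$ ($K = -8 + \left(-6 + 5\right)^{2} = -8 + \left(-1\right)^{2} = -8 + 1 = -7$)
$v K = \frac{1928}{75} \left(-7\right) = - \frac{13496}{75}$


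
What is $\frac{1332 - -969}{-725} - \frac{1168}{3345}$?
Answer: $- \frac{1708729}{485025} \approx -3.523$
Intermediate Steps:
$\frac{1332 - -969}{-725} - \frac{1168}{3345} = \left(1332 + 969\right) \left(- \frac{1}{725}\right) - \frac{1168}{3345} = 2301 \left(- \frac{1}{725}\right) - \frac{1168}{3345} = - \frac{2301}{725} - \frac{1168}{3345} = - \frac{1708729}{485025}$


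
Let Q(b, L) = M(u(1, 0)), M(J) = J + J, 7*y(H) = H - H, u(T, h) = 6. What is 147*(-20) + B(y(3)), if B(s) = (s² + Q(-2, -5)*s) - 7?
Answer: -2947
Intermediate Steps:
y(H) = 0 (y(H) = (H - H)/7 = (⅐)*0 = 0)
M(J) = 2*J
Q(b, L) = 12 (Q(b, L) = 2*6 = 12)
B(s) = -7 + s² + 12*s (B(s) = (s² + 12*s) - 7 = -7 + s² + 12*s)
147*(-20) + B(y(3)) = 147*(-20) + (-7 + 0² + 12*0) = -2940 + (-7 + 0 + 0) = -2940 - 7 = -2947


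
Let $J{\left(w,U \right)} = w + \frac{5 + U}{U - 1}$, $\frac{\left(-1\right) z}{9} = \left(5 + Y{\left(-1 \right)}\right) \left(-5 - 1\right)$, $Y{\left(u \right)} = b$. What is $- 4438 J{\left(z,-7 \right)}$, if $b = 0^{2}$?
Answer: $- \frac{2398739}{2} \approx -1.1994 \cdot 10^{6}$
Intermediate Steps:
$b = 0$
$Y{\left(u \right)} = 0$
$z = 270$ ($z = - 9 \left(5 + 0\right) \left(-5 - 1\right) = - 9 \cdot 5 \left(-6\right) = \left(-9\right) \left(-30\right) = 270$)
$J{\left(w,U \right)} = w + \frac{5 + U}{-1 + U}$
$- 4438 J{\left(z,-7 \right)} = - 4438 \frac{5 - 7 - 270 - 1890}{-1 - 7} = - 4438 \frac{5 - 7 - 270 - 1890}{-8} = - 4438 \left(\left(- \frac{1}{8}\right) \left(-2162\right)\right) = \left(-4438\right) \frac{1081}{4} = - \frac{2398739}{2}$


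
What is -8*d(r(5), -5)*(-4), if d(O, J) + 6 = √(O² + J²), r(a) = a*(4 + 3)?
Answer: -192 + 800*√2 ≈ 939.37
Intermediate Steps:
r(a) = 7*a (r(a) = a*7 = 7*a)
d(O, J) = -6 + √(J² + O²) (d(O, J) = -6 + √(O² + J²) = -6 + √(J² + O²))
-8*d(r(5), -5)*(-4) = -8*(-6 + √((-5)² + (7*5)²))*(-4) = -8*(-6 + √(25 + 35²))*(-4) = -8*(-6 + √(25 + 1225))*(-4) = -8*(-6 + √1250)*(-4) = -8*(-6 + 25*√2)*(-4) = (48 - 200*√2)*(-4) = -192 + 800*√2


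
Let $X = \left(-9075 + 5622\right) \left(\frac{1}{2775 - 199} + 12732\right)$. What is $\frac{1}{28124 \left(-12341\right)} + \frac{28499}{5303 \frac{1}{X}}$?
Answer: $- \frac{40007195808616828330279}{169331164884784} \approx -2.3627 \cdot 10^{8}$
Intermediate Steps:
$X = - \frac{113250226749}{2576}$ ($X = - 3453 \left(\frac{1}{2576} + 12732\right) = \left(-3453\right) \frac{32797633}{2576} = - \frac{113250226749}{2576} \approx -4.3964 \cdot 10^{7}$)
$\frac{1}{28124 \left(-12341\right)} + \frac{28499}{5303 \frac{1}{X}} = \frac{1}{28124 \left(-12341\right)} + \frac{28499}{5303 \frac{1}{- \frac{113250226749}{2576}}} = \frac{1}{28124} \left(- \frac{1}{12341}\right) + \frac{28499}{5303 \left(- \frac{2576}{113250226749}\right)} = - \frac{1}{347078284} + \frac{28499}{- \frac{13660528}{113250226749}} = - \frac{1}{347078284} + 28499 \left(- \frac{113250226749}{13660528}\right) = - \frac{1}{347078284} - \frac{3227518212119751}{13660528} = - \frac{40007195808616828330279}{169331164884784}$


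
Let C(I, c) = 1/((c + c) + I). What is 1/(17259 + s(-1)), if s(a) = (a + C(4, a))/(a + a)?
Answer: 4/69037 ≈ 5.7940e-5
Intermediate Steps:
C(I, c) = 1/(I + 2*c) (C(I, c) = 1/(2*c + I) = 1/(I + 2*c))
s(a) = (a + 1/(4 + 2*a))/(2*a) (s(a) = (a + 1/(4 + 2*a))/(a + a) = (a + 1/(4 + 2*a))/((2*a)) = (a + 1/(4 + 2*a))*(1/(2*a)) = (a + 1/(4 + 2*a))/(2*a))
1/(17259 + s(-1)) = 1/(17259 + (1/4)*(1 + 2*(-1)*(2 - 1))/(-1*(2 - 1))) = 1/(17259 + (1/4)*(-1)*(1 + 2*(-1)*1)/1) = 1/(17259 + (1/4)*(-1)*1*(1 - 2)) = 1/(17259 + (1/4)*(-1)*1*(-1)) = 1/(17259 + 1/4) = 1/(69037/4) = 4/69037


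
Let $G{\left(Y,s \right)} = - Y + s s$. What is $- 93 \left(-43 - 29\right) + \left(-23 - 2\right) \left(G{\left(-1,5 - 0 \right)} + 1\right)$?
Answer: $6021$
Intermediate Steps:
$G{\left(Y,s \right)} = s^{2} - Y$ ($G{\left(Y,s \right)} = - Y + s^{2} = s^{2} - Y$)
$- 93 \left(-43 - 29\right) + \left(-23 - 2\right) \left(G{\left(-1,5 - 0 \right)} + 1\right) = - 93 \left(-43 - 29\right) + \left(-23 - 2\right) \left(\left(\left(5 - 0\right)^{2} - -1\right) + 1\right) = \left(-93\right) \left(-72\right) - 25 \left(\left(\left(5 + 0\right)^{2} + 1\right) + 1\right) = 6696 - 25 \left(\left(5^{2} + 1\right) + 1\right) = 6696 - 25 \left(\left(25 + 1\right) + 1\right) = 6696 - 25 \left(26 + 1\right) = 6696 - 675 = 6021$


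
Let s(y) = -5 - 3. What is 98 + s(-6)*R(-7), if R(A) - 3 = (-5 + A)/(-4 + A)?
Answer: 718/11 ≈ 65.273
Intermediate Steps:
s(y) = -8
R(A) = 3 + (-5 + A)/(-4 + A)
98 + s(-6)*R(-7) = 98 - 8*(-17 + 4*(-7))/(-4 - 7) = 98 - 8*(-17 - 28)/(-11) = 98 - (-8)*(-45)/11 = 98 - 8*45/11 = 98 - 360/11 = 718/11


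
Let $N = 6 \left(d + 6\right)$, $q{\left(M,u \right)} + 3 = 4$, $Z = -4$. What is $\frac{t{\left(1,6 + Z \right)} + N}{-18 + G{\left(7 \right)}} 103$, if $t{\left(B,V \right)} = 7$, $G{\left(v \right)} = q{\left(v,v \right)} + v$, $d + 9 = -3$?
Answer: $\frac{2987}{10} \approx 298.7$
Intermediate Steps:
$q{\left(M,u \right)} = 1$ ($q{\left(M,u \right)} = -3 + 4 = 1$)
$d = -12$ ($d = -9 - 3 = -12$)
$G{\left(v \right)} = 1 + v$
$N = -36$ ($N = 6 \left(-12 + 6\right) = 6 \left(-6\right) = -36$)
$\frac{t{\left(1,6 + Z \right)} + N}{-18 + G{\left(7 \right)}} 103 = \frac{7 - 36}{-18 + \left(1 + 7\right)} 103 = - \frac{29}{-18 + 8} \cdot 103 = - \frac{29}{-10} \cdot 103 = \left(-29\right) \left(- \frac{1}{10}\right) 103 = \frac{29}{10} \cdot 103 = \frac{2987}{10}$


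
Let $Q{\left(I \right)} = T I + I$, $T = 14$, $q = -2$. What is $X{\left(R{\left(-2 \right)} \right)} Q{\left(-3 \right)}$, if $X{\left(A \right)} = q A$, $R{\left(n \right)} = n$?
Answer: $-180$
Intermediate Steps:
$X{\left(A \right)} = - 2 A$
$Q{\left(I \right)} = 15 I$ ($Q{\left(I \right)} = 14 I + I = 15 I$)
$X{\left(R{\left(-2 \right)} \right)} Q{\left(-3 \right)} = \left(-2\right) \left(-2\right) 15 \left(-3\right) = 4 \left(-45\right) = -180$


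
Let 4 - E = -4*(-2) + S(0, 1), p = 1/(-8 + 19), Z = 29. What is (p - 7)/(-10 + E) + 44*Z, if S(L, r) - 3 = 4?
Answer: 294832/231 ≈ 1276.3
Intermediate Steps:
S(L, r) = 7 (S(L, r) = 3 + 4 = 7)
p = 1/11 ≈ 0.090909
E = -11 (E = 4 - (-4*(-2) + 7) = 4 - (8 + 7) = 4 - 1*15 = 4 - 15 = -11)
(p - 7)/(-10 + E) + 44*Z = (1/11 - 7)/(-10 - 11) + 44*29 = -76/11/(-21) + 1276 = -76/11*(-1/21) + 1276 = 76/231 + 1276 = 294832/231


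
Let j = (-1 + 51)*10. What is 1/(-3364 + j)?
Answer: -1/2864 ≈ -0.00034916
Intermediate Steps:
j = 500 (j = 50*10 = 500)
1/(-3364 + j) = 1/(-3364 + 500) = 1/(-2864) = -1/2864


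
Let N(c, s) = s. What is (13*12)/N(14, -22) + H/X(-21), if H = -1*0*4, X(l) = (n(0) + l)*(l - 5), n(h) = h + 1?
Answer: -78/11 ≈ -7.0909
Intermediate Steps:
n(h) = 1 + h
X(l) = (1 + l)*(-5 + l) (X(l) = ((1 + 0) + l)*(l - 5) = (1 + l)*(-5 + l))
H = 0 (H = 0*4 = 0)
(13*12)/N(14, -22) + H/X(-21) = (13*12)/(-22) + 0/(-5 + (-21)² - 4*(-21)) = 156*(-1/22) + 0/(-5 + 441 + 84) = -78/11 + 0/520 = -78/11 + 0*(1/520) = -78/11 + 0 = -78/11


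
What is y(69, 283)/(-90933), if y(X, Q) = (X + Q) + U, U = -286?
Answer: -22/30311 ≈ -0.00072581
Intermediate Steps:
y(X, Q) = -286 + Q + X (y(X, Q) = (X + Q) - 286 = (Q + X) - 286 = -286 + Q + X)
y(69, 283)/(-90933) = (-286 + 283 + 69)/(-90933) = 66*(-1/90933) = -22/30311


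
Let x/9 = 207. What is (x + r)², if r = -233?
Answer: 2656900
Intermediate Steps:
x = 1863 (x = 9*207 = 1863)
(x + r)² = (1863 - 233)² = 1630² = 2656900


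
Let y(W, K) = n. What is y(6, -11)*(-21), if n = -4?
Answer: 84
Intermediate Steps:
y(W, K) = -4
y(6, -11)*(-21) = -4*(-21) = 84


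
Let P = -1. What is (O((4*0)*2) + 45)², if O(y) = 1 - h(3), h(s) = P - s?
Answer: 2500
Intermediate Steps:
h(s) = -1 - s
O(y) = 5 (O(y) = 1 - (-1 - 1*3) = 1 - (-1 - 3) = 1 - 1*(-4) = 1 + 4 = 5)
(O((4*0)*2) + 45)² = (5 + 45)² = 50² = 2500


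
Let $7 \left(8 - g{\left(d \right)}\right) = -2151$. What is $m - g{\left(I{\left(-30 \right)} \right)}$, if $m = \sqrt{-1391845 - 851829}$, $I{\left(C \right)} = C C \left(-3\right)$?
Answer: $- \frac{2207}{7} + i \sqrt{2243674} \approx -315.29 + 1497.9 i$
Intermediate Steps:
$I{\left(C \right)} = - 3 C^{2}$ ($I{\left(C \right)} = C^{2} \left(-3\right) = - 3 C^{2}$)
$g{\left(d \right)} = \frac{2207}{7}$ ($g{\left(d \right)} = 8 - - \frac{2151}{7} = 8 + \frac{2151}{7} = \frac{2207}{7}$)
$m = i \sqrt{2243674}$ ($m = \sqrt{-2243674} = i \sqrt{2243674} \approx 1497.9 i$)
$m - g{\left(I{\left(-30 \right)} \right)} = i \sqrt{2243674} - \frac{2207}{7} = - \frac{2207}{7} + i \sqrt{2243674}$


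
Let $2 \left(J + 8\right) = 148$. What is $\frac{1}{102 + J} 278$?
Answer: $\frac{139}{84} \approx 1.6548$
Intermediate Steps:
$J = 66$ ($J = -8 + \frac{1}{2} \cdot 148 = -8 + 74 = 66$)
$\frac{1}{102 + J} 278 = \frac{1}{102 + 66} \cdot 278 = \frac{1}{168} \cdot 278 = \frac{139}{84}$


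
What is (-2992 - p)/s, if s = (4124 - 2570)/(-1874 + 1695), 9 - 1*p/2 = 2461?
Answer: -171124/777 ≈ -220.24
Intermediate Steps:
p = -4904 (p = 18 - 2*2461 = 18 - 4922 = -4904)
s = -1554/179 (s = 1554/(-179) = 1554*(-1/179) = -1554/179 ≈ -8.6816)
(-2992 - p)/s = (-2992 - 1*(-4904))/(-1554/179) = (-2992 + 4904)*(-179/1554) = 1912*(-179/1554) = -171124/777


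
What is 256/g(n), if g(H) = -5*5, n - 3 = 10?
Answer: -256/25 ≈ -10.240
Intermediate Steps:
n = 13 (n = 3 + 10 = 13)
g(H) = -25
256/g(n) = 256/(-25) = 256*(-1/25) = -256/25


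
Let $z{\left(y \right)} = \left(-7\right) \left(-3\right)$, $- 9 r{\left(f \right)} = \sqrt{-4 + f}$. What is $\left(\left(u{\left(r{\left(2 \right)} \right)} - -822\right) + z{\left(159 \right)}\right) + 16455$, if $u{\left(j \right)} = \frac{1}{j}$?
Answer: $17298 + \frac{9 i \sqrt{2}}{2} \approx 17298.0 + 6.364 i$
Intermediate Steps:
$r{\left(f \right)} = - \frac{\sqrt{-4 + f}}{9}$
$z{\left(y \right)} = 21$
$\left(\left(u{\left(r{\left(2 \right)} \right)} - -822\right) + z{\left(159 \right)}\right) + 16455 = \left(\left(\frac{1}{\left(- \frac{1}{9}\right) \sqrt{-4 + 2}} - -822\right) + 21\right) + 16455 = \left(\left(\frac{1}{\left(- \frac{1}{9}\right) \sqrt{-2}} + 822\right) + 21\right) + 16455 = \left(\left(\frac{1}{\left(- \frac{1}{9}\right) i \sqrt{2}} + 822\right) + 21\right) + 16455 = \left(\left(\frac{9 i \sqrt{2}}{2} + 822\right) + 21\right) + 16455 = \left(\left(822 + \frac{9 i \sqrt{2}}{2}\right) + 21\right) + 16455 = \left(843 + \frac{9 i \sqrt{2}}{2}\right) + 16455 = 17298 + \frac{9 i \sqrt{2}}{2}$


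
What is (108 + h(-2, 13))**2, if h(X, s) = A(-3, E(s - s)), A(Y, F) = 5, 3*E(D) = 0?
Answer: 12769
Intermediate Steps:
E(D) = 0 (E(D) = (1/3)*0 = 0)
h(X, s) = 5
(108 + h(-2, 13))**2 = (108 + 5)**2 = 113**2 = 12769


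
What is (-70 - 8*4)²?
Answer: 10404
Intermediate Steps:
(-70 - 8*4)² = (-70 - 32)² = (-102)² = 10404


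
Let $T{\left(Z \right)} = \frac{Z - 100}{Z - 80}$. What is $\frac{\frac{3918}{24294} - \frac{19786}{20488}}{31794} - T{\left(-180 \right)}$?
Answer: $- \frac{67629800877}{62797625384} \approx -1.0769$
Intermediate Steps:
$T{\left(Z \right)} = \frac{-100 + Z}{-80 + Z}$
$\frac{\frac{3918}{24294} - \frac{19786}{20488}}{31794} - T{\left(-180 \right)} = \frac{\frac{3918}{24294} - \frac{19786}{20488}}{31794} - \frac{-100 - 180}{-80 - 180} = \left(3918 \cdot \frac{1}{24294} - \frac{761}{788}\right) \frac{1}{31794} - \frac{1}{-260} \left(-280\right) = \left(\frac{653}{4049} - \frac{761}{788}\right) \frac{1}{31794} - \left(- \frac{1}{260}\right) \left(-280\right) = \left(- \frac{2566725}{3190612}\right) \frac{1}{31794} - \frac{14}{13} = - \frac{122225}{4830586568} - \frac{14}{13} = - \frac{67629800877}{62797625384}$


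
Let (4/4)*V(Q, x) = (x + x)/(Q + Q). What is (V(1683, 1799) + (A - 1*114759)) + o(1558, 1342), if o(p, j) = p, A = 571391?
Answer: 771135569/1683 ≈ 4.5819e+5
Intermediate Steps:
V(Q, x) = x/Q (V(Q, x) = (x + x)/(Q + Q) = (2*x)/((2*Q)) = (2*x)*(1/(2*Q)) = x/Q)
(V(1683, 1799) + (A - 1*114759)) + o(1558, 1342) = (1799/1683 + (571391 - 1*114759)) + 1558 = (1799*(1/1683) + (571391 - 114759)) + 1558 = (1799/1683 + 456632) + 1558 = 768513455/1683 + 1558 = 771135569/1683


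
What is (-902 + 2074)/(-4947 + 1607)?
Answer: -293/835 ≈ -0.35090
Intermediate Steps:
(-902 + 2074)/(-4947 + 1607) = 1172/(-3340) = 1172*(-1/3340) = -293/835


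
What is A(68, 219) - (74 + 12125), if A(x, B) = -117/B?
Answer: -890566/73 ≈ -12200.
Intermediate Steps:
A(68, 219) - (74 + 12125) = -117/219 - (74 + 12125) = -117*1/219 - 1*12199 = -39/73 - 12199 = -890566/73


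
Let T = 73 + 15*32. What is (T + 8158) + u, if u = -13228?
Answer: -4517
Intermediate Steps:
T = 553 (T = 73 + 480 = 553)
(T + 8158) + u = (553 + 8158) - 13228 = 8711 - 13228 = -4517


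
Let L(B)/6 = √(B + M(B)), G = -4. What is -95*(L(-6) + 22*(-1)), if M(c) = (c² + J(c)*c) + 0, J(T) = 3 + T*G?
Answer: 2090 - 1140*I*√33 ≈ 2090.0 - 6548.8*I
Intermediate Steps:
J(T) = 3 - 4*T (J(T) = 3 + T*(-4) = 3 - 4*T)
M(c) = c² + c*(3 - 4*c) (M(c) = (c² + (3 - 4*c)*c) + 0 = (c² + c*(3 - 4*c)) + 0 = c² + c*(3 - 4*c))
L(B) = 6*√(B + 3*B*(1 - B))
-95*(L(-6) + 22*(-1)) = -95*(6*√(-6*(4 - 3*(-6))) + 22*(-1)) = -95*(6*√(-6*(4 + 18)) - 22) = -95*(6*√(-6*22) - 22) = -95*(6*√(-132) - 22) = -95*(6*(2*I*√33) - 22) = -95*(12*I*√33 - 22) = -95*(-22 + 12*I*√33) = 2090 - 1140*I*√33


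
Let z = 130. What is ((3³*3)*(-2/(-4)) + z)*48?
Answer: 8184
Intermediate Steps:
((3³*3)*(-2/(-4)) + z)*48 = ((3³*3)*(-2/(-4)) + 130)*48 = ((27*3)*(-2*(-¼)) + 130)*48 = (81*(½) + 130)*48 = (81/2 + 130)*48 = (341/2)*48 = 8184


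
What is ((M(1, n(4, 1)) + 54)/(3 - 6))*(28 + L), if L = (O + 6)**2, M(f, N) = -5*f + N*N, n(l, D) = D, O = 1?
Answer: -3850/3 ≈ -1283.3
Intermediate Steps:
M(f, N) = N**2 - 5*f (M(f, N) = -5*f + N**2 = N**2 - 5*f)
L = 49 (L = (1 + 6)**2 = 7**2 = 49)
((M(1, n(4, 1)) + 54)/(3 - 6))*(28 + L) = (((1**2 - 5*1) + 54)/(3 - 6))*(28 + 49) = (((1 - 5) + 54)/(-3))*77 = ((-4 + 54)*(-1/3))*77 = (50*(-1/3))*77 = -50/3*77 = -3850/3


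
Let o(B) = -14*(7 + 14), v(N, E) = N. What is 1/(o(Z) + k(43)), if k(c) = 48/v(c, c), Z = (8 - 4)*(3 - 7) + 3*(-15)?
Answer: -43/12594 ≈ -0.0034143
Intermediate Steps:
Z = -61 (Z = 4*(-4) - 45 = -16 - 45 = -61)
o(B) = -294 (o(B) = -14*21 = -294)
k(c) = 48/c
1/(o(Z) + k(43)) = 1/(-294 + 48/43) = 1/(-12594/43) = -43/12594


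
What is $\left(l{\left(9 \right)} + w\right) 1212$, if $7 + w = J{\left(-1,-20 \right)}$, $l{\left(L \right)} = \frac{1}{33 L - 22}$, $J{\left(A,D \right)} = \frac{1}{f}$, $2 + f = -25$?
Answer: $- \frac{21098092}{2475} \approx -8524.5$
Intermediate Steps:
$f = -27$ ($f = -2 - 25 = -27$)
$J{\left(A,D \right)} = - \frac{1}{27}$ ($J{\left(A,D \right)} = \frac{1}{-27} = - \frac{1}{27}$)
$l{\left(L \right)} = \frac{1}{-22 + 33 L}$
$w = - \frac{190}{27}$ ($w = -7 - \frac{1}{27} = - \frac{190}{27} \approx -7.037$)
$\left(l{\left(9 \right)} + w\right) 1212 = \left(\frac{1}{11 \left(-2 + 3 \cdot 9\right)} - \frac{190}{27}\right) 1212 = \left(\frac{1}{11 \left(-2 + 27\right)} - \frac{190}{27}\right) 1212 = \left(\frac{1}{11 \cdot 25} - \frac{190}{27}\right) 1212 = \left(\frac{1}{11} \cdot \frac{1}{25} - \frac{190}{27}\right) 1212 = \left(\frac{1}{275} - \frac{190}{27}\right) 1212 = \left(- \frac{52223}{7425}\right) 1212 = - \frac{21098092}{2475}$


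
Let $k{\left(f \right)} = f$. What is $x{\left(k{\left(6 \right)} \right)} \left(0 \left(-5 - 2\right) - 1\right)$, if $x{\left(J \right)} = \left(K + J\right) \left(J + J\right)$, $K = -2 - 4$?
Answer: $0$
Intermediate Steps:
$K = -6$
$x{\left(J \right)} = 2 J \left(-6 + J\right)$ ($x{\left(J \right)} = \left(-6 + J\right) \left(J + J\right) = \left(-6 + J\right) 2 J = 2 J \left(-6 + J\right)$)
$x{\left(k{\left(6 \right)} \right)} \left(0 \left(-5 - 2\right) - 1\right) = 2 \cdot 6 \left(-6 + 6\right) \left(0 \left(-5 - 2\right) - 1\right) = 2 \cdot 6 \cdot 0 \left(0 \left(-7\right) - 1\right) = 0 \left(0 - 1\right) = 0 \left(-1\right) = 0$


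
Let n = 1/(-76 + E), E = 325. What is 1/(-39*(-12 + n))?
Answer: 83/38831 ≈ 0.0021375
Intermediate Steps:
n = 1/249 (n = 1/(-76 + 325) = 1/249 ≈ 0.0040161)
1/(-39*(-12 + n)) = 1/(-39*(-12 + 1/249)) = 1/(-39*(-2987/249)) = 1/(38831/83) = 83/38831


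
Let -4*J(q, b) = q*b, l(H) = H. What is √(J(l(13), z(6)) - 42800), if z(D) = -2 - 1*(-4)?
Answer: I*√171226/2 ≈ 206.9*I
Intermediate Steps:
z(D) = 2 (z(D) = -2 + 4 = 2)
J(q, b) = -b*q/4 (J(q, b) = -q*b/4 = -b*q/4)
√(J(l(13), z(6)) - 42800) = √(-¼*2*13 - 42800) = √(-13/2 - 42800) = √(-85613/2) = I*√171226/2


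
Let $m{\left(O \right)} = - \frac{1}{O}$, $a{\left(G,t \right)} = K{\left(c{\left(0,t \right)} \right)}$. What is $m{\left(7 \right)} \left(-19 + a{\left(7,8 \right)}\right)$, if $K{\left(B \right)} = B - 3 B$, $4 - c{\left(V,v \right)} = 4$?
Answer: $\frac{19}{7} \approx 2.7143$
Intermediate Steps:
$c{\left(V,v \right)} = 0$ ($c{\left(V,v \right)} = 4 - 4 = 0$)
$K{\left(B \right)} = - 2 B$ ($K{\left(B \right)} = B - 3 B = - 2 B$)
$a{\left(G,t \right)} = 0$ ($a{\left(G,t \right)} = \left(-2\right) 0 = 0$)
$m{\left(7 \right)} \left(-19 + a{\left(7,8 \right)}\right) = - \frac{1}{7} \left(-19 + 0\right) = \left(-1\right) \frac{1}{7} \left(-19\right) = \left(- \frac{1}{7}\right) \left(-19\right) = \frac{19}{7}$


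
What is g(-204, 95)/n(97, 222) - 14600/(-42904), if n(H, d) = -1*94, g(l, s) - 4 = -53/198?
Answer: 30003643/99816156 ≈ 0.30059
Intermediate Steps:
g(l, s) = 739/198 (g(l, s) = 4 - 53/198 = 739/198)
n(H, d) = -94
g(-204, 95)/n(97, 222) - 14600/(-42904) = (739/198)/(-94) - 14600/(-42904) = (739/198)*(-1/94) - 14600*(-1/42904) = -739/18612 + 1825/5363 = 30003643/99816156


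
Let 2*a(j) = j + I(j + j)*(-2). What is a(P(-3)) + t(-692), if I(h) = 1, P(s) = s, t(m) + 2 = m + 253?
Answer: -887/2 ≈ -443.50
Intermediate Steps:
t(m) = 251 + m (t(m) = -2 + (m + 253) = -2 + (253 + m) = 251 + m)
a(j) = -1 + j/2 (a(j) = (j + 1*(-2))/2 = (j - 2)/2 = (-2 + j)/2 = -1 + j/2)
a(P(-3)) + t(-692) = (-1 + (1/2)*(-3)) + (251 - 692) = (-1 - 3/2) - 441 = -5/2 - 441 = -887/2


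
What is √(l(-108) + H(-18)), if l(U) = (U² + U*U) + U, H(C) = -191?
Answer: √23029 ≈ 151.75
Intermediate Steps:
l(U) = U + 2*U² (l(U) = (U² + U²) + U = 2*U² + U = U + 2*U²)
√(l(-108) + H(-18)) = √(-108*(1 + 2*(-108)) - 191) = √(-108*(1 - 216) - 191) = √(-108*(-215) - 191) = √(23220 - 191) = √23029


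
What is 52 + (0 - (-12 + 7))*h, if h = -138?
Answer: -638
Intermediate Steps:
52 + (0 - (-12 + 7))*h = 52 + (0 - (-12 + 7))*(-138) = 52 + (0 - 1*(-5))*(-138) = 52 + (0 + 5)*(-138) = 52 + 5*(-138) = 52 - 690 = -638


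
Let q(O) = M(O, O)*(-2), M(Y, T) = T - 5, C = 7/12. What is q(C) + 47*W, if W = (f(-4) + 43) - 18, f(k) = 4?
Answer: 8231/6 ≈ 1371.8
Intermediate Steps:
C = 7/12 (C = 7*(1/12) = 7/12 ≈ 0.58333)
M(Y, T) = -5 + T
W = 29 (W = (4 + 43) - 18 = 47 - 18 = 29)
q(O) = 10 - 2*O (q(O) = (-5 + O)*(-2) = 10 - 2*O)
q(C) + 47*W = (10 - 2*7/12) + 47*29 = (10 - 7/6) + 1363 = 53/6 + 1363 = 8231/6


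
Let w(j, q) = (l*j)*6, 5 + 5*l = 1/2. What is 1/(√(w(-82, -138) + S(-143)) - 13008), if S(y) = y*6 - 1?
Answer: -65040/846042401 - I*√10405/846042401 ≈ -7.6876e-5 - 1.2057e-7*I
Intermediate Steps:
l = -9/10 (l = -1 + (⅕)/2 = -1 + (⅕)*(½) = -1 + ⅒ = -9/10 ≈ -0.90000)
S(y) = -1 + 6*y (S(y) = 6*y - 1 = -1 + 6*y)
w(j, q) = -27*j/5 (w(j, q) = -9*j/10*6 = -27*j/5)
1/(√(w(-82, -138) + S(-143)) - 13008) = 1/(√(-27/5*(-82) + (-1 + 6*(-143))) - 13008) = 1/(√(2214/5 + (-1 - 858)) - 13008) = 1/(√(2214/5 - 859) - 13008) = 1/(√(-2081/5) - 13008) = 1/(I*√10405/5 - 13008) = 1/(-13008 + I*√10405/5)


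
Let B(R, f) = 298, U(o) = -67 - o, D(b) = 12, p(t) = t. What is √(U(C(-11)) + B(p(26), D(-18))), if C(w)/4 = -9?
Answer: √267 ≈ 16.340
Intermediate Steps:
C(w) = -36 (C(w) = 4*(-9) = -36)
√(U(C(-11)) + B(p(26), D(-18))) = √((-67 - 1*(-36)) + 298) = √((-67 + 36) + 298) = √(-31 + 298) = √267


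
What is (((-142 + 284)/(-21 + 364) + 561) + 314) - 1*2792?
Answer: -657389/343 ≈ -1916.6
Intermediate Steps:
(((-142 + 284)/(-21 + 364) + 561) + 314) - 1*2792 = ((142/343 + 561) + 314) - 2792 = (192565/343 + 314) - 2792 = 300267/343 - 2792 = -657389/343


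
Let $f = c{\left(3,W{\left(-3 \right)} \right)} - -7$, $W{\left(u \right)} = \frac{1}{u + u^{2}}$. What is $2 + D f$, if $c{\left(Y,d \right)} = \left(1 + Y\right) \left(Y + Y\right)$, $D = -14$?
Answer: $-432$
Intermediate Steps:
$c{\left(Y,d \right)} = 2 Y \left(1 + Y\right)$ ($c{\left(Y,d \right)} = \left(1 + Y\right) 2 Y = 2 Y \left(1 + Y\right)$)
$f = 31$ ($f = 2 \cdot 3 \left(1 + 3\right) - -7 = 2 \cdot 3 \cdot 4 + 7 = 24 + 7 = 31$)
$2 + D f = 2 - 434 = -432$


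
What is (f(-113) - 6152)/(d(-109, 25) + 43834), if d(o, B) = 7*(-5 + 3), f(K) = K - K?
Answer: -1538/10955 ≈ -0.14039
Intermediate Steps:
f(K) = 0
d(o, B) = -14 (d(o, B) = 7*(-2) = -14)
(f(-113) - 6152)/(d(-109, 25) + 43834) = (0 - 6152)/(-14 + 43834) = -6152/43820 = -6152*1/43820 = -1538/10955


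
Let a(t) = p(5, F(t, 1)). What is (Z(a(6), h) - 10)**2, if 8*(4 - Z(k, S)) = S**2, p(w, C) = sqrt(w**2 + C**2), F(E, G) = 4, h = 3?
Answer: 3249/64 ≈ 50.766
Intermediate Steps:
p(w, C) = sqrt(C**2 + w**2)
a(t) = sqrt(41) (a(t) = sqrt(4**2 + 5**2) = sqrt(16 + 25) = sqrt(41))
Z(k, S) = 4 - S**2/8
(Z(a(6), h) - 10)**2 = ((4 - 1/8*3**2) - 10)**2 = ((4 - 1/8*9) - 10)**2 = ((4 - 9/8) - 10)**2 = (23/8 - 10)**2 = (-57/8)**2 = 3249/64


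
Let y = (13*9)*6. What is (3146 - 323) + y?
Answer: 3525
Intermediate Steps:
y = 702 (y = 117*6 = 702)
(3146 - 323) + y = (3146 - 323) + 702 = 2823 + 702 = 3525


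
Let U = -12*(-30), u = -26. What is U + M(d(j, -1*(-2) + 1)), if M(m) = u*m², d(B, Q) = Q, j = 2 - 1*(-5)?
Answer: 126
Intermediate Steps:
j = 7 (j = 2 + 5 = 7)
M(m) = -26*m²
U = 360
U + M(d(j, -1*(-2) + 1)) = 360 - 26*(-1*(-2) + 1)² = 360 - 26*(2 + 1)² = 360 - 26*3² = 360 - 26*9 = 360 - 234 = 126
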